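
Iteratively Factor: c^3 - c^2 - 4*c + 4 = (c - 1)*(c^2 - 4) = (c - 2)*(c - 1)*(c + 2)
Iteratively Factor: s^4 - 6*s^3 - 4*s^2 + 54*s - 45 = (s - 1)*(s^3 - 5*s^2 - 9*s + 45) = (s - 1)*(s + 3)*(s^2 - 8*s + 15) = (s - 3)*(s - 1)*(s + 3)*(s - 5)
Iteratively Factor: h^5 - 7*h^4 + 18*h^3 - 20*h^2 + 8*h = (h - 2)*(h^4 - 5*h^3 + 8*h^2 - 4*h) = h*(h - 2)*(h^3 - 5*h^2 + 8*h - 4) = h*(h - 2)*(h - 1)*(h^2 - 4*h + 4) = h*(h - 2)^2*(h - 1)*(h - 2)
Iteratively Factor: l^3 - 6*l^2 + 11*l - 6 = (l - 1)*(l^2 - 5*l + 6) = (l - 2)*(l - 1)*(l - 3)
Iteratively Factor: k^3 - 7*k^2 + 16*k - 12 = (k - 3)*(k^2 - 4*k + 4) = (k - 3)*(k - 2)*(k - 2)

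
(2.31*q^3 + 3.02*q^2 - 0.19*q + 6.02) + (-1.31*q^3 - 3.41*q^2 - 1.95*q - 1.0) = 1.0*q^3 - 0.39*q^2 - 2.14*q + 5.02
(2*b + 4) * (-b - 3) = -2*b^2 - 10*b - 12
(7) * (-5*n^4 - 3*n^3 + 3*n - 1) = -35*n^4 - 21*n^3 + 21*n - 7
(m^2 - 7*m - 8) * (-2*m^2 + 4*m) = -2*m^4 + 18*m^3 - 12*m^2 - 32*m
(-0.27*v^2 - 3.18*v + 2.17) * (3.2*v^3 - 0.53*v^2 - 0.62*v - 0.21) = -0.864*v^5 - 10.0329*v^4 + 8.7968*v^3 + 0.8782*v^2 - 0.6776*v - 0.4557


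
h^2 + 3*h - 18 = (h - 3)*(h + 6)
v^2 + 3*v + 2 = (v + 1)*(v + 2)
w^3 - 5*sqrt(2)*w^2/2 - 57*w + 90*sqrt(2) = (w - 6*sqrt(2))*(w - 3*sqrt(2)/2)*(w + 5*sqrt(2))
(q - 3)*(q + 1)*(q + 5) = q^3 + 3*q^2 - 13*q - 15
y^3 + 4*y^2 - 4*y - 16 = (y - 2)*(y + 2)*(y + 4)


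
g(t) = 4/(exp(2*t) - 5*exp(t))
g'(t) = 4*(-2*exp(2*t) + 5*exp(t))/(exp(2*t) - 5*exp(t))^2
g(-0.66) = -1.73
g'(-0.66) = 1.53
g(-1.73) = -4.68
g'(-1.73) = 4.51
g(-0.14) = -1.11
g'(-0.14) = 0.88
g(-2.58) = -10.72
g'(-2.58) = 10.56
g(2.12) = 0.14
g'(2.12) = -0.50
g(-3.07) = -17.40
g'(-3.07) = 17.23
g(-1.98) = -5.96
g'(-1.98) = 5.79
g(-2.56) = -10.51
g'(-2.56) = 10.35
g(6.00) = 0.00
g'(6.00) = 0.00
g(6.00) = 0.00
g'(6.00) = 0.00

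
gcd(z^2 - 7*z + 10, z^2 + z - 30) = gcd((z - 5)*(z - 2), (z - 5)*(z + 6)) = z - 5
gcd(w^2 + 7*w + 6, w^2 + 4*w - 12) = w + 6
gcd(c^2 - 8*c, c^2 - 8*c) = c^2 - 8*c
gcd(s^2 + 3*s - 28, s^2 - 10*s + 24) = s - 4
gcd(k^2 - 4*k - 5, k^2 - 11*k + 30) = k - 5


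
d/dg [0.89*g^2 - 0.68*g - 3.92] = 1.78*g - 0.68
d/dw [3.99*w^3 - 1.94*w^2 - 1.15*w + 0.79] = 11.97*w^2 - 3.88*w - 1.15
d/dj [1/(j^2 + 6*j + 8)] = 2*(-j - 3)/(j^2 + 6*j + 8)^2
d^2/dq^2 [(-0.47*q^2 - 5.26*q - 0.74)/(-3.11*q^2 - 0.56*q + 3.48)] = (7.105427357601e-15*q^4 + 100.113388*q^3 + 73.46442*q^2 + 349.300272*q + 48.367024)/(30.080231*q^6 + 16.249128*q^5 - 98.050836*q^4 - 36.188992*q^3 + 109.716048*q^2 + 20.345472*q - 42.144192)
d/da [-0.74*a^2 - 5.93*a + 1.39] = -1.48*a - 5.93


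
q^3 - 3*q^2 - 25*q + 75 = (q - 5)*(q - 3)*(q + 5)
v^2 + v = v*(v + 1)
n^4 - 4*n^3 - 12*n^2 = n^2*(n - 6)*(n + 2)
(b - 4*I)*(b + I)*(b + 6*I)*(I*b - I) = I*b^4 - 3*b^3 - I*b^3 + 3*b^2 + 22*I*b^2 - 24*b - 22*I*b + 24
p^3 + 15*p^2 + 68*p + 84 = (p + 2)*(p + 6)*(p + 7)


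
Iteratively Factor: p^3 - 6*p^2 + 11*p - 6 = (p - 3)*(p^2 - 3*p + 2) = (p - 3)*(p - 1)*(p - 2)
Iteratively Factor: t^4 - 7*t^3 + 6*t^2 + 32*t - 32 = (t - 4)*(t^3 - 3*t^2 - 6*t + 8) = (t - 4)*(t - 1)*(t^2 - 2*t - 8) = (t - 4)*(t - 1)*(t + 2)*(t - 4)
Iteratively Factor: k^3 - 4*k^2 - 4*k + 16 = (k - 4)*(k^2 - 4) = (k - 4)*(k - 2)*(k + 2)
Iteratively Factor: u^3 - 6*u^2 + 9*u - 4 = (u - 1)*(u^2 - 5*u + 4) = (u - 4)*(u - 1)*(u - 1)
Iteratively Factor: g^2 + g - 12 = (g + 4)*(g - 3)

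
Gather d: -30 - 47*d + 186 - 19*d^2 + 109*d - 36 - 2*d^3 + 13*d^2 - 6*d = -2*d^3 - 6*d^2 + 56*d + 120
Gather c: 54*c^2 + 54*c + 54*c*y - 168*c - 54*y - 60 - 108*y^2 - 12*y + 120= 54*c^2 + c*(54*y - 114) - 108*y^2 - 66*y + 60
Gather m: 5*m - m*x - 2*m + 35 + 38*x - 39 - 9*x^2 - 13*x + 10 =m*(3 - x) - 9*x^2 + 25*x + 6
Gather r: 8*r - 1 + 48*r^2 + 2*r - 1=48*r^2 + 10*r - 2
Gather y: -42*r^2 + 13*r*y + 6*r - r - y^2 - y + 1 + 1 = -42*r^2 + 5*r - y^2 + y*(13*r - 1) + 2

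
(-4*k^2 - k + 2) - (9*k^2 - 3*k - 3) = -13*k^2 + 2*k + 5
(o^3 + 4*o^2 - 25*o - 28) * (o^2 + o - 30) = o^5 + 5*o^4 - 51*o^3 - 173*o^2 + 722*o + 840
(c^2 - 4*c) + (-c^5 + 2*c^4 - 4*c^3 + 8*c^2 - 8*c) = -c^5 + 2*c^4 - 4*c^3 + 9*c^2 - 12*c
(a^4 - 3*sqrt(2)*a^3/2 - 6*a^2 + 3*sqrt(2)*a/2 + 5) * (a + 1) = a^5 - 3*sqrt(2)*a^4/2 + a^4 - 6*a^3 - 3*sqrt(2)*a^3/2 - 6*a^2 + 3*sqrt(2)*a^2/2 + 3*sqrt(2)*a/2 + 5*a + 5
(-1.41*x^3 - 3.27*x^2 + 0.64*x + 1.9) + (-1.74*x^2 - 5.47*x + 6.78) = -1.41*x^3 - 5.01*x^2 - 4.83*x + 8.68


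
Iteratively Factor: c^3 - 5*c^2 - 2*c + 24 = (c + 2)*(c^2 - 7*c + 12) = (c - 3)*(c + 2)*(c - 4)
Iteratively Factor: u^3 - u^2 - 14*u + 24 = (u + 4)*(u^2 - 5*u + 6) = (u - 3)*(u + 4)*(u - 2)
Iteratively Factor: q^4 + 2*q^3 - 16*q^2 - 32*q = (q)*(q^3 + 2*q^2 - 16*q - 32) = q*(q + 4)*(q^2 - 2*q - 8) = q*(q + 2)*(q + 4)*(q - 4)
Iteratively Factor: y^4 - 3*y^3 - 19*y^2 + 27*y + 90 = (y + 2)*(y^3 - 5*y^2 - 9*y + 45) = (y - 5)*(y + 2)*(y^2 - 9) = (y - 5)*(y + 2)*(y + 3)*(y - 3)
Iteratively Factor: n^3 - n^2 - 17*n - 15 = (n + 1)*(n^2 - 2*n - 15) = (n + 1)*(n + 3)*(n - 5)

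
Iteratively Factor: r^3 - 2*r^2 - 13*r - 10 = (r + 1)*(r^2 - 3*r - 10) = (r - 5)*(r + 1)*(r + 2)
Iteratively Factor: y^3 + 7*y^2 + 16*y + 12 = (y + 2)*(y^2 + 5*y + 6) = (y + 2)^2*(y + 3)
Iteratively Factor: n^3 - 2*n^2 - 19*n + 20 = (n + 4)*(n^2 - 6*n + 5) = (n - 5)*(n + 4)*(n - 1)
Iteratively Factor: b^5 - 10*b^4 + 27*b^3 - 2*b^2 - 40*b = (b + 1)*(b^4 - 11*b^3 + 38*b^2 - 40*b) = b*(b + 1)*(b^3 - 11*b^2 + 38*b - 40) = b*(b - 4)*(b + 1)*(b^2 - 7*b + 10) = b*(b - 5)*(b - 4)*(b + 1)*(b - 2)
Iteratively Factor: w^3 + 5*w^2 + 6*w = (w + 2)*(w^2 + 3*w) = w*(w + 2)*(w + 3)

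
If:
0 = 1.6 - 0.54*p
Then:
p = 2.96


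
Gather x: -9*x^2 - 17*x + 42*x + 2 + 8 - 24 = -9*x^2 + 25*x - 14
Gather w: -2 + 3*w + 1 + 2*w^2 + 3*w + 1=2*w^2 + 6*w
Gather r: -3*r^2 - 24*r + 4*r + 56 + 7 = -3*r^2 - 20*r + 63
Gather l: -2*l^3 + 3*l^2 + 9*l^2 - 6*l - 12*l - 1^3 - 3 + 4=-2*l^3 + 12*l^2 - 18*l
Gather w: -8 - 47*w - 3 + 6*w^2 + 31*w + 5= 6*w^2 - 16*w - 6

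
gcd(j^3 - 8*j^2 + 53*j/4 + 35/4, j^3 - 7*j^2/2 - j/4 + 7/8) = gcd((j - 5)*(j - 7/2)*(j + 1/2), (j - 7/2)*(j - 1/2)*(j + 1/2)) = j^2 - 3*j - 7/4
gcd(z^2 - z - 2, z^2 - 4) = z - 2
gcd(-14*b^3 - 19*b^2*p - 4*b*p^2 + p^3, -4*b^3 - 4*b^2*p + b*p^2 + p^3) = 2*b^2 + 3*b*p + p^2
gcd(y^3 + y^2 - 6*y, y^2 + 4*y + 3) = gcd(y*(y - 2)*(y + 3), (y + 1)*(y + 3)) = y + 3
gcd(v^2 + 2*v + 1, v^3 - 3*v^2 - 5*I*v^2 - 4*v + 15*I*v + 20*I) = v + 1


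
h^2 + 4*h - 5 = (h - 1)*(h + 5)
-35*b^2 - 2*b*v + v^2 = (-7*b + v)*(5*b + v)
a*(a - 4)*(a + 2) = a^3 - 2*a^2 - 8*a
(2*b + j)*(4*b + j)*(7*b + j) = 56*b^3 + 50*b^2*j + 13*b*j^2 + j^3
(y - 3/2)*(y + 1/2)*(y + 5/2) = y^3 + 3*y^2/2 - 13*y/4 - 15/8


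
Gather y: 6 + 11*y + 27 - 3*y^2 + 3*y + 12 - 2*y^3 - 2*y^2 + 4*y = -2*y^3 - 5*y^2 + 18*y + 45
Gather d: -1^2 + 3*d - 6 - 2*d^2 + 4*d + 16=-2*d^2 + 7*d + 9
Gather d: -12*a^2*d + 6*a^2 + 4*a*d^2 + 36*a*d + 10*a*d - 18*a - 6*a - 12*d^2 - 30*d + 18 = 6*a^2 - 24*a + d^2*(4*a - 12) + d*(-12*a^2 + 46*a - 30) + 18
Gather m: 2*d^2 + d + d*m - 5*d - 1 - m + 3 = 2*d^2 - 4*d + m*(d - 1) + 2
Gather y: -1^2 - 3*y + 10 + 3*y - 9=0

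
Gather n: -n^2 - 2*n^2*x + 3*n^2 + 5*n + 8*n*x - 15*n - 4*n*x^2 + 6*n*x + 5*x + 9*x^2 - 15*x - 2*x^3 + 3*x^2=n^2*(2 - 2*x) + n*(-4*x^2 + 14*x - 10) - 2*x^3 + 12*x^2 - 10*x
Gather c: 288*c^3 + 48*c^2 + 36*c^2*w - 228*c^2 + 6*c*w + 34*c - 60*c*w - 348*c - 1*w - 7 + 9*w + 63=288*c^3 + c^2*(36*w - 180) + c*(-54*w - 314) + 8*w + 56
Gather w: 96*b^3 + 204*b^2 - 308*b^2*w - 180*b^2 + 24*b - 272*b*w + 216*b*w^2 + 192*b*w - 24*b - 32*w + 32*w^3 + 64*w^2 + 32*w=96*b^3 + 24*b^2 + 32*w^3 + w^2*(216*b + 64) + w*(-308*b^2 - 80*b)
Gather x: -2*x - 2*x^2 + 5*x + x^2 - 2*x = -x^2 + x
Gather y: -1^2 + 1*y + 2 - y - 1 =0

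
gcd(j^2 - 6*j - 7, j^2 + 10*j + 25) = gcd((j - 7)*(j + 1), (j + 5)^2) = 1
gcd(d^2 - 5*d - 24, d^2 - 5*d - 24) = d^2 - 5*d - 24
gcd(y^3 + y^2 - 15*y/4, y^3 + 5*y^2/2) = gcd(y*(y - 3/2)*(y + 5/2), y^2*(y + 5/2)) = y^2 + 5*y/2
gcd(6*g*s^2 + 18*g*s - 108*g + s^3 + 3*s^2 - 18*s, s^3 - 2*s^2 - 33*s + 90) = s^2 + 3*s - 18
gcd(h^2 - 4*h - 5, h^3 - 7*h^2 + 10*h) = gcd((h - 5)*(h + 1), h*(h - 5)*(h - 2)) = h - 5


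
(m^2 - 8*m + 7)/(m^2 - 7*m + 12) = (m^2 - 8*m + 7)/(m^2 - 7*m + 12)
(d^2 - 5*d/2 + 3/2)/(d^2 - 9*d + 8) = (d - 3/2)/(d - 8)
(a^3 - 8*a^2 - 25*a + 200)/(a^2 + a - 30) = (a^2 - 3*a - 40)/(a + 6)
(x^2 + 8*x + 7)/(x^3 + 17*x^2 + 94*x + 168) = (x + 1)/(x^2 + 10*x + 24)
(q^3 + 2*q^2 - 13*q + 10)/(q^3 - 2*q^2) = 1 + 4/q - 5/q^2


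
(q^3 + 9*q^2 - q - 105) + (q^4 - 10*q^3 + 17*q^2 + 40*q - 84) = q^4 - 9*q^3 + 26*q^2 + 39*q - 189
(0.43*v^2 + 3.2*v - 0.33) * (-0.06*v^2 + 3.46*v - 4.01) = -0.0258*v^4 + 1.2958*v^3 + 9.3675*v^2 - 13.9738*v + 1.3233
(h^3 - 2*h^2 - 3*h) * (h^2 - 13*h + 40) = h^5 - 15*h^4 + 63*h^3 - 41*h^2 - 120*h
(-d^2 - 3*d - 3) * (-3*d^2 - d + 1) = 3*d^4 + 10*d^3 + 11*d^2 - 3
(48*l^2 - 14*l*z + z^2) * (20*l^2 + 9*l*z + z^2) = 960*l^4 + 152*l^3*z - 58*l^2*z^2 - 5*l*z^3 + z^4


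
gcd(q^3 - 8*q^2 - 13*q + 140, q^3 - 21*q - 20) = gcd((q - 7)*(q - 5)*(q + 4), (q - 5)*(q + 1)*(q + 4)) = q^2 - q - 20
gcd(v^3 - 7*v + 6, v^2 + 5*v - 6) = v - 1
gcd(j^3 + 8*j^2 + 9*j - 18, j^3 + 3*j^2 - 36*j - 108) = j^2 + 9*j + 18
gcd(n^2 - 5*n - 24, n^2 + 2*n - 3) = n + 3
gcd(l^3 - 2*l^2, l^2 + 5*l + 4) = 1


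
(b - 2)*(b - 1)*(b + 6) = b^3 + 3*b^2 - 16*b + 12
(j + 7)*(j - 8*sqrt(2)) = j^2 - 8*sqrt(2)*j + 7*j - 56*sqrt(2)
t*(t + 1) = t^2 + t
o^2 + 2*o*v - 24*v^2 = (o - 4*v)*(o + 6*v)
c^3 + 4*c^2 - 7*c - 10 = (c - 2)*(c + 1)*(c + 5)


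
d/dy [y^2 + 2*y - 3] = 2*y + 2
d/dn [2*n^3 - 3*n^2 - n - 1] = 6*n^2 - 6*n - 1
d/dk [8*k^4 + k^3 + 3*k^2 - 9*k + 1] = 32*k^3 + 3*k^2 + 6*k - 9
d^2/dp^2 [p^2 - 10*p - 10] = 2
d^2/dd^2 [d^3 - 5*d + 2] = 6*d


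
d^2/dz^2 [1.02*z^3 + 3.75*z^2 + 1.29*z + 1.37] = 6.12*z + 7.5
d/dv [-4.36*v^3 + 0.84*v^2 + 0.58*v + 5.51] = -13.08*v^2 + 1.68*v + 0.58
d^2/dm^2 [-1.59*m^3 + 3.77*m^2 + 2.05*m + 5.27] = 7.54 - 9.54*m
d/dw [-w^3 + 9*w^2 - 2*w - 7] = -3*w^2 + 18*w - 2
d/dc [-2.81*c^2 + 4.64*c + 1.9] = 4.64 - 5.62*c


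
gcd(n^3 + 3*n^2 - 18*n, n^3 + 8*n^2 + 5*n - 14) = 1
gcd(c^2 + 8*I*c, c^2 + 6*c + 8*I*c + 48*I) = c + 8*I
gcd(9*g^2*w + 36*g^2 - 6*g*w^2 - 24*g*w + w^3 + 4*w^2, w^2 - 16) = w + 4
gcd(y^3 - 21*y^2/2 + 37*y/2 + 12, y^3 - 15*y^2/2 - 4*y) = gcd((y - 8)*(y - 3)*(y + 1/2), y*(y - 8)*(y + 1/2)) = y^2 - 15*y/2 - 4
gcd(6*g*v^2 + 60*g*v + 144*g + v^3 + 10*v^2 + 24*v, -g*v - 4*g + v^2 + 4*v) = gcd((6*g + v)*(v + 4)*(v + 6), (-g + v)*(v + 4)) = v + 4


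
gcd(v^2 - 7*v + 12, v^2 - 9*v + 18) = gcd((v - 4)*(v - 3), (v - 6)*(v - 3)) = v - 3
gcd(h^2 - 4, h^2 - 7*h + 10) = h - 2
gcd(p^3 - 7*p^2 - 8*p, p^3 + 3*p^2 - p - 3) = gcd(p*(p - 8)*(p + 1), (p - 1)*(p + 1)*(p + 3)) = p + 1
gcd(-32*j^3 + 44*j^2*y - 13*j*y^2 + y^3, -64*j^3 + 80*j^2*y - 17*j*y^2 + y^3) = 8*j^2 - 9*j*y + y^2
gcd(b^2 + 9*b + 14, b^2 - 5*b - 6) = 1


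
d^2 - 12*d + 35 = (d - 7)*(d - 5)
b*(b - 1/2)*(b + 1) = b^3 + b^2/2 - b/2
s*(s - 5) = s^2 - 5*s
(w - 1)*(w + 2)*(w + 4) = w^3 + 5*w^2 + 2*w - 8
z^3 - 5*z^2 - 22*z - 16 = (z - 8)*(z + 1)*(z + 2)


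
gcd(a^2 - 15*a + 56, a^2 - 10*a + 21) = a - 7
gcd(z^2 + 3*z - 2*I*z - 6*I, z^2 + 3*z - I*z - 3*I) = z + 3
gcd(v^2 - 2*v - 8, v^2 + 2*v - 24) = v - 4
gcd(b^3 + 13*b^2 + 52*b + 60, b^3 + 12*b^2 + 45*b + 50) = b^2 + 7*b + 10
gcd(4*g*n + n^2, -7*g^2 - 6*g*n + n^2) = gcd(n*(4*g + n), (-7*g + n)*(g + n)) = 1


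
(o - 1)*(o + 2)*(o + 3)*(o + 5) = o^4 + 9*o^3 + 21*o^2 - o - 30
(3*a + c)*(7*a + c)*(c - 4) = 21*a^2*c - 84*a^2 + 10*a*c^2 - 40*a*c + c^3 - 4*c^2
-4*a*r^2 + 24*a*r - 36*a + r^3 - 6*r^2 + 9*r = (-4*a + r)*(r - 3)^2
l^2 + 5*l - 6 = (l - 1)*(l + 6)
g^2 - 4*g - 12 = (g - 6)*(g + 2)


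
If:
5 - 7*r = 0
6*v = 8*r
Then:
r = 5/7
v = 20/21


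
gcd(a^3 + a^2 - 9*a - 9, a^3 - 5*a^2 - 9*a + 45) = a^2 - 9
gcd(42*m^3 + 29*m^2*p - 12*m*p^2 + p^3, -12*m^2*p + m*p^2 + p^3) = 1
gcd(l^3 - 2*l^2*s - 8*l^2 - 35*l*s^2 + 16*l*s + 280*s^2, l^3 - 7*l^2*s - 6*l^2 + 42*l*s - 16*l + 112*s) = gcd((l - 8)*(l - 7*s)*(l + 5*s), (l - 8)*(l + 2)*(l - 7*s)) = -l^2 + 7*l*s + 8*l - 56*s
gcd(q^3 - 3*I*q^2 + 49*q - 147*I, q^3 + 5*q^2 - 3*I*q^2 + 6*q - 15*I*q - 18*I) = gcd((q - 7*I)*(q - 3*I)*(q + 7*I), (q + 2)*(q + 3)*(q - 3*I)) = q - 3*I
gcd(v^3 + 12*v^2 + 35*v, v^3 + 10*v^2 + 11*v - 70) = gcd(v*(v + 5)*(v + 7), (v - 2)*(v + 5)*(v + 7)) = v^2 + 12*v + 35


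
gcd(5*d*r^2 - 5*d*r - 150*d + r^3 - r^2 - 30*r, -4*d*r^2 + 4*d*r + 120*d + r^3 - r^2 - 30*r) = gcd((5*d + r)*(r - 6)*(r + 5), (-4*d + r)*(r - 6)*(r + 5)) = r^2 - r - 30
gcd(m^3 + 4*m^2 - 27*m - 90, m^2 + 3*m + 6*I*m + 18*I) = m + 3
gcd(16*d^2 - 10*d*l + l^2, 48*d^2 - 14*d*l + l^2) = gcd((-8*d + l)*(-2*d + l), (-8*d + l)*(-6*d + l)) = 8*d - l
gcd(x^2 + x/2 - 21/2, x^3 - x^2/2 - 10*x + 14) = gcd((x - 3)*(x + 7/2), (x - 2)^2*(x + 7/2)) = x + 7/2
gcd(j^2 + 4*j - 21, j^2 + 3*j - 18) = j - 3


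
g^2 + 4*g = g*(g + 4)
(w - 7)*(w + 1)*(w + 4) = w^3 - 2*w^2 - 31*w - 28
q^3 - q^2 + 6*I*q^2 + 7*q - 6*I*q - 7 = (q - 1)*(q - I)*(q + 7*I)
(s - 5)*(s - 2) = s^2 - 7*s + 10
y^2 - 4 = (y - 2)*(y + 2)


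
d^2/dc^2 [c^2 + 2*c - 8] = 2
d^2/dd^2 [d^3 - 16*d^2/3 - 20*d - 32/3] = 6*d - 32/3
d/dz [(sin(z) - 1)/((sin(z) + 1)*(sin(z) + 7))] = (-sin(z)^2 + 2*sin(z) + 15)*cos(z)/((sin(z) + 1)^2*(sin(z) + 7)^2)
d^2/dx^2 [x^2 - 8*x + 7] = 2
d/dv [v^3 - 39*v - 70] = 3*v^2 - 39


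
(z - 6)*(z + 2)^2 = z^3 - 2*z^2 - 20*z - 24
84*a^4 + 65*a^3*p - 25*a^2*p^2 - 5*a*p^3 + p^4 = (-7*a + p)*(-3*a + p)*(a + p)*(4*a + p)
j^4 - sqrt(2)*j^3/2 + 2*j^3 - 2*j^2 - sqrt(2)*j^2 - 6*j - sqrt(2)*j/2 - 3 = (j + 1)^2*(j - 3*sqrt(2)/2)*(j + sqrt(2))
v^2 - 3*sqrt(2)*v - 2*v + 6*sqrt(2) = (v - 2)*(v - 3*sqrt(2))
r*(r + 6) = r^2 + 6*r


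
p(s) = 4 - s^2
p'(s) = -2*s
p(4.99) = -20.90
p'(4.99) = -9.98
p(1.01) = 2.98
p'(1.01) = -2.02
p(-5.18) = -22.83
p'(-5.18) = 10.36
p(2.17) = -0.71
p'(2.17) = -4.34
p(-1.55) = 1.60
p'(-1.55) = 3.10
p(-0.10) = 3.99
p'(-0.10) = 0.20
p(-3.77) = -10.21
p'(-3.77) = 7.54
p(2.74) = -3.51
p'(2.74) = -5.48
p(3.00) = -5.00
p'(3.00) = -6.00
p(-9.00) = -77.00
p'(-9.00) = 18.00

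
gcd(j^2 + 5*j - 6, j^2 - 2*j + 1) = j - 1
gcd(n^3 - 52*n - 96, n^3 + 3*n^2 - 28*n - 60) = n^2 + 8*n + 12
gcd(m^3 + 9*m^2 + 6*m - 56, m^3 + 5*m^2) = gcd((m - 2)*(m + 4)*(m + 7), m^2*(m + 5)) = 1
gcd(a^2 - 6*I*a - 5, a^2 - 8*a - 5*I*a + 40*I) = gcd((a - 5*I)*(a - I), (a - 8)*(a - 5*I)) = a - 5*I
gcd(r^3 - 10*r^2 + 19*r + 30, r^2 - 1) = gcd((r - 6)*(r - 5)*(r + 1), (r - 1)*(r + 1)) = r + 1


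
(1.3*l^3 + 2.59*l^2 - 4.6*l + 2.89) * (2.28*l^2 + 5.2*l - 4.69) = 2.964*l^5 + 12.6652*l^4 - 3.117*l^3 - 29.4779*l^2 + 36.602*l - 13.5541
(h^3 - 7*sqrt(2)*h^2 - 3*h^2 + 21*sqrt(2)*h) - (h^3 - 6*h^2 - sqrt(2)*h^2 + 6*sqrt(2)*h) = -6*sqrt(2)*h^2 + 3*h^2 + 15*sqrt(2)*h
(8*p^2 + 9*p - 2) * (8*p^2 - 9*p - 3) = 64*p^4 - 121*p^2 - 9*p + 6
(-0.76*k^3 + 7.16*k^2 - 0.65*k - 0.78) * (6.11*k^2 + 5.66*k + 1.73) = -4.6436*k^5 + 39.446*k^4 + 35.2393*k^3 + 3.942*k^2 - 5.5393*k - 1.3494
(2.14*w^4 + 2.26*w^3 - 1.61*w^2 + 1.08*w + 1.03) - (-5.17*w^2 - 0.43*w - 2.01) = 2.14*w^4 + 2.26*w^3 + 3.56*w^2 + 1.51*w + 3.04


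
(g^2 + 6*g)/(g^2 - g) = (g + 6)/(g - 1)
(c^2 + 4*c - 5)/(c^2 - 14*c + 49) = (c^2 + 4*c - 5)/(c^2 - 14*c + 49)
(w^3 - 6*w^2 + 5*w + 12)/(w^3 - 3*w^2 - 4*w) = (w - 3)/w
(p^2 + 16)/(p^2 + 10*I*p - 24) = (p - 4*I)/(p + 6*I)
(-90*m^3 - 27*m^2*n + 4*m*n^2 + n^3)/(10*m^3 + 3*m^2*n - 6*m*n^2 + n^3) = (-18*m^2 - 9*m*n - n^2)/(2*m^2 + m*n - n^2)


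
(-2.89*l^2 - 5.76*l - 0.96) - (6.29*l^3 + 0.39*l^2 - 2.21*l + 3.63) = -6.29*l^3 - 3.28*l^2 - 3.55*l - 4.59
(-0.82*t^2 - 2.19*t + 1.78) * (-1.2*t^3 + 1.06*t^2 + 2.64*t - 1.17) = 0.984*t^5 + 1.7588*t^4 - 6.6222*t^3 - 2.9354*t^2 + 7.2615*t - 2.0826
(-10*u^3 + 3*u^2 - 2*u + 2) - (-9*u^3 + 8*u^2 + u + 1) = -u^3 - 5*u^2 - 3*u + 1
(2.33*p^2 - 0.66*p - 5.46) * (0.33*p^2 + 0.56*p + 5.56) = 0.7689*p^4 + 1.087*p^3 + 10.7834*p^2 - 6.7272*p - 30.3576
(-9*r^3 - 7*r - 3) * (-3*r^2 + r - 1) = 27*r^5 - 9*r^4 + 30*r^3 + 2*r^2 + 4*r + 3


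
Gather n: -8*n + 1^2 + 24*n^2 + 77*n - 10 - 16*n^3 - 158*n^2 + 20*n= -16*n^3 - 134*n^2 + 89*n - 9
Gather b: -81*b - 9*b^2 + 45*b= -9*b^2 - 36*b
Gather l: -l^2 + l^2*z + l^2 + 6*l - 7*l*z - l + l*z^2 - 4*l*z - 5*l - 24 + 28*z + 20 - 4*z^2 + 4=l^2*z + l*(z^2 - 11*z) - 4*z^2 + 28*z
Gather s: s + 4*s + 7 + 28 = 5*s + 35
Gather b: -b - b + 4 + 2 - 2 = 4 - 2*b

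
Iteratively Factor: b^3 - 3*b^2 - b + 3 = (b - 1)*(b^2 - 2*b - 3) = (b - 3)*(b - 1)*(b + 1)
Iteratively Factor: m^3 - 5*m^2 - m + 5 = (m - 5)*(m^2 - 1) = (m - 5)*(m - 1)*(m + 1)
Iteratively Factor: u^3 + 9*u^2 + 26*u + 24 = (u + 3)*(u^2 + 6*u + 8) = (u + 2)*(u + 3)*(u + 4)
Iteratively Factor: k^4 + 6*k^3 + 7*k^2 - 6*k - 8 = (k + 2)*(k^3 + 4*k^2 - k - 4) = (k - 1)*(k + 2)*(k^2 + 5*k + 4) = (k - 1)*(k + 1)*(k + 2)*(k + 4)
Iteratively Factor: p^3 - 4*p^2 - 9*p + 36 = (p + 3)*(p^2 - 7*p + 12) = (p - 4)*(p + 3)*(p - 3)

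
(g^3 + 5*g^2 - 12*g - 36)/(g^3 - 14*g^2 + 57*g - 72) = (g^2 + 8*g + 12)/(g^2 - 11*g + 24)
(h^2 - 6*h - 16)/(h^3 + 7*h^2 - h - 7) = (h^2 - 6*h - 16)/(h^3 + 7*h^2 - h - 7)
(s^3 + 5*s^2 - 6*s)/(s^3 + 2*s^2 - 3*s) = (s + 6)/(s + 3)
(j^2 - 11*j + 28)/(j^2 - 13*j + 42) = (j - 4)/(j - 6)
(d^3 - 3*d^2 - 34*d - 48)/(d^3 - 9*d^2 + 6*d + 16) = (d^2 + 5*d + 6)/(d^2 - d - 2)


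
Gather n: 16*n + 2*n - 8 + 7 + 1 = 18*n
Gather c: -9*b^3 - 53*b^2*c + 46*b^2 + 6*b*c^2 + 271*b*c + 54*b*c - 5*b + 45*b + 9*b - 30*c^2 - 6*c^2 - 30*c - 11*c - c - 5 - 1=-9*b^3 + 46*b^2 + 49*b + c^2*(6*b - 36) + c*(-53*b^2 + 325*b - 42) - 6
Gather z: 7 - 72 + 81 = 16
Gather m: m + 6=m + 6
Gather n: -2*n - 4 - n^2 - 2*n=-n^2 - 4*n - 4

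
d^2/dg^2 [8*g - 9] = 0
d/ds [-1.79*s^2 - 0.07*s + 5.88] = -3.58*s - 0.07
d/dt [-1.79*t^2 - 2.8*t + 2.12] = -3.58*t - 2.8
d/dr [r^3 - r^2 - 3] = r*(3*r - 2)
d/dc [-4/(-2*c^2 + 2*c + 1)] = 8*(1 - 2*c)/(-2*c^2 + 2*c + 1)^2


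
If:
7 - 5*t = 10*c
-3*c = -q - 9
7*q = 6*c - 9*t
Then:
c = -84/5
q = -297/5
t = 35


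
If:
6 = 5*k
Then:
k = 6/5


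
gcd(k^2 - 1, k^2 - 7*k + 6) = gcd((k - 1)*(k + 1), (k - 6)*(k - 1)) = k - 1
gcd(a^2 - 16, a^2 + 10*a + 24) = a + 4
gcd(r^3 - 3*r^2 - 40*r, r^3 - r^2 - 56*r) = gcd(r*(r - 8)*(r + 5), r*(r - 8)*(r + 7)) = r^2 - 8*r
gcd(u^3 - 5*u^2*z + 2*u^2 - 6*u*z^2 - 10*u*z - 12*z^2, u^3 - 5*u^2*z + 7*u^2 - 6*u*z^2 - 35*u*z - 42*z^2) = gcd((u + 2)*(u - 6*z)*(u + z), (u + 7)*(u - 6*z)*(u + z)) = -u^2 + 5*u*z + 6*z^2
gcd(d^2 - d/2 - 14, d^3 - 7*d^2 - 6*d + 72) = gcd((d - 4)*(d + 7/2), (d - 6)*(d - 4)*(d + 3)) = d - 4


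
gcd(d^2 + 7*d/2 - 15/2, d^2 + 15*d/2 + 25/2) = d + 5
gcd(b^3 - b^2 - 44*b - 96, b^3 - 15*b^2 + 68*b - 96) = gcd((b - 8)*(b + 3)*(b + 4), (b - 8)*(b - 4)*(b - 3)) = b - 8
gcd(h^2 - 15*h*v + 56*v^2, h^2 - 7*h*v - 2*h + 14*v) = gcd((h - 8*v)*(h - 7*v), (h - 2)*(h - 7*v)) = -h + 7*v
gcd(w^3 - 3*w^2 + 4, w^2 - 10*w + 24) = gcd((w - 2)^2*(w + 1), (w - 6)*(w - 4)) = 1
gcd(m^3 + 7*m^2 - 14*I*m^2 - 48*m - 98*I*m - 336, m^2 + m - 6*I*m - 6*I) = m - 6*I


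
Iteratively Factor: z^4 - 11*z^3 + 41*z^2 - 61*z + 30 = (z - 1)*(z^3 - 10*z^2 + 31*z - 30) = (z - 5)*(z - 1)*(z^2 - 5*z + 6) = (z - 5)*(z - 2)*(z - 1)*(z - 3)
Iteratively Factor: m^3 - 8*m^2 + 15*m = (m - 3)*(m^2 - 5*m) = (m - 5)*(m - 3)*(m)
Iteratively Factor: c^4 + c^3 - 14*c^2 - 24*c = (c + 3)*(c^3 - 2*c^2 - 8*c) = c*(c + 3)*(c^2 - 2*c - 8) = c*(c - 4)*(c + 3)*(c + 2)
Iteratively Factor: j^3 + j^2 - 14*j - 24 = (j + 2)*(j^2 - j - 12) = (j - 4)*(j + 2)*(j + 3)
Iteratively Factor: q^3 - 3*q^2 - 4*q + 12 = (q - 2)*(q^2 - q - 6) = (q - 3)*(q - 2)*(q + 2)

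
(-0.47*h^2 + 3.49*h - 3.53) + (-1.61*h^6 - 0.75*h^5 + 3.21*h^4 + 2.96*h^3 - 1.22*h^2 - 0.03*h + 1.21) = -1.61*h^6 - 0.75*h^5 + 3.21*h^4 + 2.96*h^3 - 1.69*h^2 + 3.46*h - 2.32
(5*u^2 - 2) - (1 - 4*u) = 5*u^2 + 4*u - 3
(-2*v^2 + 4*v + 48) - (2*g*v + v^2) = -2*g*v - 3*v^2 + 4*v + 48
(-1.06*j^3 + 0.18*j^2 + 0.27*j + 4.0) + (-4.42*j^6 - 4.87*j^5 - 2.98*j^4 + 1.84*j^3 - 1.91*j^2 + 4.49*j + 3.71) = -4.42*j^6 - 4.87*j^5 - 2.98*j^4 + 0.78*j^3 - 1.73*j^2 + 4.76*j + 7.71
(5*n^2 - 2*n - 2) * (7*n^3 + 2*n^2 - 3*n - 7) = 35*n^5 - 4*n^4 - 33*n^3 - 33*n^2 + 20*n + 14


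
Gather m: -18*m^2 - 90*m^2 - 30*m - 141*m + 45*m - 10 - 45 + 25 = -108*m^2 - 126*m - 30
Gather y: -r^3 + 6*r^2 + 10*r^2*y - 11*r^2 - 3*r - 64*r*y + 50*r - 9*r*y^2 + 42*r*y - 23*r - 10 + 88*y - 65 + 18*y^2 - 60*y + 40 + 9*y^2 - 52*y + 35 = -r^3 - 5*r^2 + 24*r + y^2*(27 - 9*r) + y*(10*r^2 - 22*r - 24)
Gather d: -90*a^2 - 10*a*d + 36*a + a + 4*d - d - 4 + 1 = -90*a^2 + 37*a + d*(3 - 10*a) - 3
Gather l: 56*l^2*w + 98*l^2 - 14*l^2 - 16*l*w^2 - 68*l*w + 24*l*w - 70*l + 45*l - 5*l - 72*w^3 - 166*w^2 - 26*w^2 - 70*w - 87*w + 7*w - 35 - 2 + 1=l^2*(56*w + 84) + l*(-16*w^2 - 44*w - 30) - 72*w^3 - 192*w^2 - 150*w - 36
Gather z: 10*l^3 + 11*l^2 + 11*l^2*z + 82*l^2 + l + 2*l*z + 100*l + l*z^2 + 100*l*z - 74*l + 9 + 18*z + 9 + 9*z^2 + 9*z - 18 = 10*l^3 + 93*l^2 + 27*l + z^2*(l + 9) + z*(11*l^2 + 102*l + 27)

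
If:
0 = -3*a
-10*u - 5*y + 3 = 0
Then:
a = 0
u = 3/10 - y/2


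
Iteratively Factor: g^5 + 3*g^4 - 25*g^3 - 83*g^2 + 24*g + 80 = (g + 4)*(g^4 - g^3 - 21*g^2 + g + 20) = (g - 5)*(g + 4)*(g^3 + 4*g^2 - g - 4) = (g - 5)*(g - 1)*(g + 4)*(g^2 + 5*g + 4) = (g - 5)*(g - 1)*(g + 4)^2*(g + 1)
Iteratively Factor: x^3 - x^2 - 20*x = (x + 4)*(x^2 - 5*x) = (x - 5)*(x + 4)*(x)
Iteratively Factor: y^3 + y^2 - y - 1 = (y + 1)*(y^2 - 1) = (y - 1)*(y + 1)*(y + 1)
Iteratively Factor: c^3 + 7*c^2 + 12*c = (c)*(c^2 + 7*c + 12) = c*(c + 3)*(c + 4)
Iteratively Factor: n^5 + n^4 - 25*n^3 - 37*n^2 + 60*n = (n + 4)*(n^4 - 3*n^3 - 13*n^2 + 15*n) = n*(n + 4)*(n^3 - 3*n^2 - 13*n + 15) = n*(n - 1)*(n + 4)*(n^2 - 2*n - 15) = n*(n - 1)*(n + 3)*(n + 4)*(n - 5)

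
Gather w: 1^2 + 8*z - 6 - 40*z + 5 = -32*z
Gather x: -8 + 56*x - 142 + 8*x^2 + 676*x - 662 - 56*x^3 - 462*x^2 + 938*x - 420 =-56*x^3 - 454*x^2 + 1670*x - 1232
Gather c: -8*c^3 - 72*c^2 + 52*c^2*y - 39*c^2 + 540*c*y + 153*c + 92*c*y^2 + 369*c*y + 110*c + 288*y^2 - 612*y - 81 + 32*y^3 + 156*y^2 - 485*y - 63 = -8*c^3 + c^2*(52*y - 111) + c*(92*y^2 + 909*y + 263) + 32*y^3 + 444*y^2 - 1097*y - 144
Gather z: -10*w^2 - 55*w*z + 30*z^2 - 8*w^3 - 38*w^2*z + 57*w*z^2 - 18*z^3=-8*w^3 - 10*w^2 - 18*z^3 + z^2*(57*w + 30) + z*(-38*w^2 - 55*w)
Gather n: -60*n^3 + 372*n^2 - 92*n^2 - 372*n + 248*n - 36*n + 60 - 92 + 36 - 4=-60*n^3 + 280*n^2 - 160*n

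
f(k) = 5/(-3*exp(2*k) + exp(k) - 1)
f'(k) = 5*(6*exp(2*k) - exp(k))/(-3*exp(2*k) + exp(k) - 1)^2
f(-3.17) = -5.19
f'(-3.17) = -0.17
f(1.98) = -0.03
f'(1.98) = 0.07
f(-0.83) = -4.41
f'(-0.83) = 2.74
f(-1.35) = -5.31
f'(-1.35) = 0.81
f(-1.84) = -5.45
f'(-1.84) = -0.04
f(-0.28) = -2.55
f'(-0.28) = 3.48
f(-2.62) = -5.30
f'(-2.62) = -0.23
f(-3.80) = -5.11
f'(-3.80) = -0.10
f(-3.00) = -5.22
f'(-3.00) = -0.19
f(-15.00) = -5.00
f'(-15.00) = 0.00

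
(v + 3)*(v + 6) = v^2 + 9*v + 18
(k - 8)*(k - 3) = k^2 - 11*k + 24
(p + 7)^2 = p^2 + 14*p + 49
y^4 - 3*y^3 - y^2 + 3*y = y*(y - 3)*(y - 1)*(y + 1)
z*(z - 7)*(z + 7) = z^3 - 49*z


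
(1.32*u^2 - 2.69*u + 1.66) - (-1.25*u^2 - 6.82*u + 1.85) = 2.57*u^2 + 4.13*u - 0.19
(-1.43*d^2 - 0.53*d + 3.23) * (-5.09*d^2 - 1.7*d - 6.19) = 7.2787*d^4 + 5.1287*d^3 - 6.688*d^2 - 2.2103*d - 19.9937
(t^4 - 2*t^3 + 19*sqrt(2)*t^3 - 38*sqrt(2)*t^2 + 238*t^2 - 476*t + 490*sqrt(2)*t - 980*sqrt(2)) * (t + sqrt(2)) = t^5 - 2*t^4 + 20*sqrt(2)*t^4 - 40*sqrt(2)*t^3 + 276*t^3 - 552*t^2 + 728*sqrt(2)*t^2 - 1456*sqrt(2)*t + 980*t - 1960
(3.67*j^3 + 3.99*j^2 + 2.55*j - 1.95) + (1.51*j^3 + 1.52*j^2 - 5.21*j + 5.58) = 5.18*j^3 + 5.51*j^2 - 2.66*j + 3.63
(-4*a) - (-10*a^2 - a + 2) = 10*a^2 - 3*a - 2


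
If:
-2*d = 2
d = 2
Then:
No Solution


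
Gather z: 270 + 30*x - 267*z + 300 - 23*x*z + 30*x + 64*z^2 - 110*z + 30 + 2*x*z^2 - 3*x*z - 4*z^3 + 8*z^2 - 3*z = 60*x - 4*z^3 + z^2*(2*x + 72) + z*(-26*x - 380) + 600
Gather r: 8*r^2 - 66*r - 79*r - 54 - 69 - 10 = 8*r^2 - 145*r - 133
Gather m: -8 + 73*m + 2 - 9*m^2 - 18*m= -9*m^2 + 55*m - 6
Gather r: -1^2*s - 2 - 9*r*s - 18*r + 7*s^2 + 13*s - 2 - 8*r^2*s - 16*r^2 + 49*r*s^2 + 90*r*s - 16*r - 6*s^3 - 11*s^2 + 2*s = r^2*(-8*s - 16) + r*(49*s^2 + 81*s - 34) - 6*s^3 - 4*s^2 + 14*s - 4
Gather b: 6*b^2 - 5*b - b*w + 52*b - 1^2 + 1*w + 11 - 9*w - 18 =6*b^2 + b*(47 - w) - 8*w - 8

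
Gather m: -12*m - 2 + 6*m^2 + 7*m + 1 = 6*m^2 - 5*m - 1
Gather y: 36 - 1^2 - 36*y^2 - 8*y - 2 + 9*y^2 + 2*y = -27*y^2 - 6*y + 33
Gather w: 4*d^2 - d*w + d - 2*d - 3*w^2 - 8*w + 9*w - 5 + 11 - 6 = 4*d^2 - d - 3*w^2 + w*(1 - d)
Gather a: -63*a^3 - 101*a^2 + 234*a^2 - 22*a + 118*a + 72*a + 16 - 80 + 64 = -63*a^3 + 133*a^2 + 168*a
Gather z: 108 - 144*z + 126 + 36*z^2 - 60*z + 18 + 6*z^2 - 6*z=42*z^2 - 210*z + 252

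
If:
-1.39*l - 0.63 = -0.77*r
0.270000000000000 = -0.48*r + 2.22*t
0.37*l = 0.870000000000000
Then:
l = 2.35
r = 5.06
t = 1.22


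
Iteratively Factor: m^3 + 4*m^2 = (m)*(m^2 + 4*m) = m^2*(m + 4)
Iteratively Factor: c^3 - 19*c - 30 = (c + 3)*(c^2 - 3*c - 10) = (c - 5)*(c + 3)*(c + 2)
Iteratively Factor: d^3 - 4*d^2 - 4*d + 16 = (d + 2)*(d^2 - 6*d + 8) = (d - 4)*(d + 2)*(d - 2)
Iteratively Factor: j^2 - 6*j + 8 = (j - 2)*(j - 4)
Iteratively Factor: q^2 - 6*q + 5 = (q - 1)*(q - 5)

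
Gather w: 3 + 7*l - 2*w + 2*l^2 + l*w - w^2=2*l^2 + 7*l - w^2 + w*(l - 2) + 3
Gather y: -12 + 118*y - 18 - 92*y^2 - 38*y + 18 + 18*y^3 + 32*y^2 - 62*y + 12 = 18*y^3 - 60*y^2 + 18*y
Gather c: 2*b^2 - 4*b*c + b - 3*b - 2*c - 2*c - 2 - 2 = 2*b^2 - 2*b + c*(-4*b - 4) - 4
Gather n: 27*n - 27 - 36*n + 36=9 - 9*n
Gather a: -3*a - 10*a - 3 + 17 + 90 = 104 - 13*a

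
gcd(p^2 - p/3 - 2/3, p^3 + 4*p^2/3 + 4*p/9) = p + 2/3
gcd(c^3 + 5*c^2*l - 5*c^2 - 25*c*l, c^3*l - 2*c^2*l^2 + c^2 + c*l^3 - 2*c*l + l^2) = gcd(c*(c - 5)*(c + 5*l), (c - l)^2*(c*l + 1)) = 1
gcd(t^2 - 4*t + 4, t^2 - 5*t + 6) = t - 2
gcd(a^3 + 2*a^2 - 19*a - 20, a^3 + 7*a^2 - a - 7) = a + 1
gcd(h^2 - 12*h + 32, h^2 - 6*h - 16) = h - 8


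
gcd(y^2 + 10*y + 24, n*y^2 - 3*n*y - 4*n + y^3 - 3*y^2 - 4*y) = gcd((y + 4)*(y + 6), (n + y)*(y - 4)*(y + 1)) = 1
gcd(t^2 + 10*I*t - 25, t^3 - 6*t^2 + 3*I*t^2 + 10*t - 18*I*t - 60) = t + 5*I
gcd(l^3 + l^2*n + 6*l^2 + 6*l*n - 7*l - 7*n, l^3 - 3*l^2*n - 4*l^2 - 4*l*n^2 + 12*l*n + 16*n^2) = l + n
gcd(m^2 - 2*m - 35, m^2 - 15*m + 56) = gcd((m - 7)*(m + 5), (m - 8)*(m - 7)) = m - 7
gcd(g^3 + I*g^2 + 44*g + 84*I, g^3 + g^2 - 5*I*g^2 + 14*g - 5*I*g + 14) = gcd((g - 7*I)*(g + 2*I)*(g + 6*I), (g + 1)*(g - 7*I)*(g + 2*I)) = g^2 - 5*I*g + 14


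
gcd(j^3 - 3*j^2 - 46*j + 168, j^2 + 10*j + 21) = j + 7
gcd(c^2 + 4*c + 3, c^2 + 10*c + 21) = c + 3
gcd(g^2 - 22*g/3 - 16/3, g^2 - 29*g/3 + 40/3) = g - 8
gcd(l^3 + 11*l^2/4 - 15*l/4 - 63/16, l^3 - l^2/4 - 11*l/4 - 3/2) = l + 3/4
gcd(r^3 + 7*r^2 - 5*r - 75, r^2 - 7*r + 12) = r - 3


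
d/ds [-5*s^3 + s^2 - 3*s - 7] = -15*s^2 + 2*s - 3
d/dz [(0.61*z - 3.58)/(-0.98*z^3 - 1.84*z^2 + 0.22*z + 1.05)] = (1.1956*z^3 - 9.4028*z^2 - 13.1744*z + 1.4281)/(0.9604*z^6 + 3.6064*z^5 + 2.9544*z^4 - 2.8676*z^3 - 3.8156*z^2 + 0.462*z + 1.1025)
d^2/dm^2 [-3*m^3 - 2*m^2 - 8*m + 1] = -18*m - 4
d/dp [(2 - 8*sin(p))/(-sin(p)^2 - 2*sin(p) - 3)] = 4*(sin(p) + cos(2*p) + 6)*cos(p)/(sin(p)^2 + 2*sin(p) + 3)^2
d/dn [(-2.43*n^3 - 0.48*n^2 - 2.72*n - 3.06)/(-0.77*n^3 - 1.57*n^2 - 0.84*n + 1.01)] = (3.4455*n^4 - 0.106400000000001*n^3 - 18.2987*n^2 - 10.578*n - 5.3176)/(0.5929*n^6 + 2.4178*n^5 + 3.7585*n^4 + 1.0822*n^3 - 2.4658*n^2 - 1.6968*n + 1.0201)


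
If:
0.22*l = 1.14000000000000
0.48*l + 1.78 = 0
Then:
No Solution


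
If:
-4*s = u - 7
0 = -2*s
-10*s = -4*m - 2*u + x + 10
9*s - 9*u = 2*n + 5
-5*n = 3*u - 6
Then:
No Solution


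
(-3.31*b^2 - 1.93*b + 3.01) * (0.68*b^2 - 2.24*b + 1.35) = -2.2508*b^4 + 6.102*b^3 + 1.9015*b^2 - 9.3479*b + 4.0635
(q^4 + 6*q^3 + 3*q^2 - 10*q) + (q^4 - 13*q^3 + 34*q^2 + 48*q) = 2*q^4 - 7*q^3 + 37*q^2 + 38*q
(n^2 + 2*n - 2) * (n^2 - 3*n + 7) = n^4 - n^3 - n^2 + 20*n - 14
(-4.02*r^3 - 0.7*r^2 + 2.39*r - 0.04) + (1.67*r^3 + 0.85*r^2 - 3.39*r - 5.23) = -2.35*r^3 + 0.15*r^2 - 1.0*r - 5.27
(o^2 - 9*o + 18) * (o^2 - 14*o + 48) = o^4 - 23*o^3 + 192*o^2 - 684*o + 864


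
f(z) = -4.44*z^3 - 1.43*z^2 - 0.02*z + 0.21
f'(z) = -13.32*z^2 - 2.86*z - 0.02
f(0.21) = 0.10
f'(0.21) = -1.21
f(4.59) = -459.37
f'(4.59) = -293.77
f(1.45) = -16.36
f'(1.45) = -32.17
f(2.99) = -131.32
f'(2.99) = -127.65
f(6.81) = -1468.49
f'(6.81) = -637.23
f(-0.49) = 0.40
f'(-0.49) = -1.82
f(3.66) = -236.70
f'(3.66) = -188.92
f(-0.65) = 0.84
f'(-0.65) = -3.79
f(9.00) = -3352.56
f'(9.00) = -1104.68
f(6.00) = -1010.43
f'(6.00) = -496.70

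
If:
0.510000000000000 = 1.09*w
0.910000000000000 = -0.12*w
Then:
No Solution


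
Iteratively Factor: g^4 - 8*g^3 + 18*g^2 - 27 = (g + 1)*(g^3 - 9*g^2 + 27*g - 27) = (g - 3)*(g + 1)*(g^2 - 6*g + 9) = (g - 3)^2*(g + 1)*(g - 3)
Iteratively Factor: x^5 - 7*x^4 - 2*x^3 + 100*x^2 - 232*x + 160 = (x - 2)*(x^4 - 5*x^3 - 12*x^2 + 76*x - 80) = (x - 5)*(x - 2)*(x^3 - 12*x + 16) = (x - 5)*(x - 2)^2*(x^2 + 2*x - 8) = (x - 5)*(x - 2)^2*(x + 4)*(x - 2)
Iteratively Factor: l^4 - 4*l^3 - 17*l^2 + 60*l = (l - 5)*(l^3 + l^2 - 12*l) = l*(l - 5)*(l^2 + l - 12) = l*(l - 5)*(l - 3)*(l + 4)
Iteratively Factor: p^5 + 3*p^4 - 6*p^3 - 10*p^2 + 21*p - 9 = (p - 1)*(p^4 + 4*p^3 - 2*p^2 - 12*p + 9) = (p - 1)^2*(p^3 + 5*p^2 + 3*p - 9) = (p - 1)^3*(p^2 + 6*p + 9) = (p - 1)^3*(p + 3)*(p + 3)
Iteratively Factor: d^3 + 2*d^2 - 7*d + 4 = (d + 4)*(d^2 - 2*d + 1) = (d - 1)*(d + 4)*(d - 1)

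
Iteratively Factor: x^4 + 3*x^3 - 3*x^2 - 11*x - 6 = (x + 1)*(x^3 + 2*x^2 - 5*x - 6) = (x + 1)*(x + 3)*(x^2 - x - 2) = (x - 2)*(x + 1)*(x + 3)*(x + 1)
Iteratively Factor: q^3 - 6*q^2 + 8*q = (q)*(q^2 - 6*q + 8) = q*(q - 2)*(q - 4)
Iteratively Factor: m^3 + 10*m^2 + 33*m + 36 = (m + 3)*(m^2 + 7*m + 12) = (m + 3)*(m + 4)*(m + 3)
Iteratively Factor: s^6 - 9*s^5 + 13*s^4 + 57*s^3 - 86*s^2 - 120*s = (s + 2)*(s^5 - 11*s^4 + 35*s^3 - 13*s^2 - 60*s) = (s - 4)*(s + 2)*(s^4 - 7*s^3 + 7*s^2 + 15*s) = s*(s - 4)*(s + 2)*(s^3 - 7*s^2 + 7*s + 15) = s*(s - 5)*(s - 4)*(s + 2)*(s^2 - 2*s - 3) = s*(s - 5)*(s - 4)*(s + 1)*(s + 2)*(s - 3)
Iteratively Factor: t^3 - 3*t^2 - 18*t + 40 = (t - 5)*(t^2 + 2*t - 8) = (t - 5)*(t + 4)*(t - 2)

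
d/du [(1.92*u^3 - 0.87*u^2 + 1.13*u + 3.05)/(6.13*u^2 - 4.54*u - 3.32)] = (11.7696*u^4 - 17.4336*u^3 - 22.1003*u^2 - 31.6162*u + 10.0954)/(37.5769*u^4 - 55.6604*u^3 - 20.0916*u^2 + 30.1456*u + 11.0224)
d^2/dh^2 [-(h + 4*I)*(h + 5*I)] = -2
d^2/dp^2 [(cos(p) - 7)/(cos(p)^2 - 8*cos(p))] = (-(cos(p) - 8)^2*cos(p)^3 + 2*(cos(p) - 8)*(28*cos(p) - 13*cos(2*p) + cos(3*p) + 2)*cos(p) + 8*(cos(p) - 7)*(cos(p) - 4)^2*sin(p)^2)/((cos(p) - 8)^3*cos(p)^3)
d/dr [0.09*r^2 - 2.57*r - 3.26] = 0.18*r - 2.57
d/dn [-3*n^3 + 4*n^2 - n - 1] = -9*n^2 + 8*n - 1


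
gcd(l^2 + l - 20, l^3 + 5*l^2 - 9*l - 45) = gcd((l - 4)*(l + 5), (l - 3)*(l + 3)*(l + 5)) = l + 5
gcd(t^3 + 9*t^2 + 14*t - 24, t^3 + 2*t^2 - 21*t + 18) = t^2 + 5*t - 6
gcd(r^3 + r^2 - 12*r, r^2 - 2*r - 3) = r - 3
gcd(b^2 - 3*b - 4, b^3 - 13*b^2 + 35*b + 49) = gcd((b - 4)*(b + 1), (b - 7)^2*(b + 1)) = b + 1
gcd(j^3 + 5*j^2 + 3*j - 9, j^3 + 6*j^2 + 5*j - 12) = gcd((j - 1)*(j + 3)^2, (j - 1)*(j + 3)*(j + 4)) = j^2 + 2*j - 3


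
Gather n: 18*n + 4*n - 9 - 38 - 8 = 22*n - 55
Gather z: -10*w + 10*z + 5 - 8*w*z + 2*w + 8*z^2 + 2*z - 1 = -8*w + 8*z^2 + z*(12 - 8*w) + 4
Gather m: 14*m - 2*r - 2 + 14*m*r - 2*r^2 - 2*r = m*(14*r + 14) - 2*r^2 - 4*r - 2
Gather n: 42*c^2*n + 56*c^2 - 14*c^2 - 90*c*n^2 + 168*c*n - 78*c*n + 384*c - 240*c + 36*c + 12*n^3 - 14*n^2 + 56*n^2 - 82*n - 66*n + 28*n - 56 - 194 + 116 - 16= 42*c^2 + 180*c + 12*n^3 + n^2*(42 - 90*c) + n*(42*c^2 + 90*c - 120) - 150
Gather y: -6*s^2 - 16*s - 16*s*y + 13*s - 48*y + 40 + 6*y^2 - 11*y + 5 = -6*s^2 - 3*s + 6*y^2 + y*(-16*s - 59) + 45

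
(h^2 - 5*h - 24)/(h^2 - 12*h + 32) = (h + 3)/(h - 4)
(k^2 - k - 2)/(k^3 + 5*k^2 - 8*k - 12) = 1/(k + 6)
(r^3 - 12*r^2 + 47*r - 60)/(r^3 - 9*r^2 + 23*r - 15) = (r - 4)/(r - 1)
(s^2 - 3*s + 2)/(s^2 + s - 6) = (s - 1)/(s + 3)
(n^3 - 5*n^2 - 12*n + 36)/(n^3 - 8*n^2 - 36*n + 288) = (n^2 + n - 6)/(n^2 - 2*n - 48)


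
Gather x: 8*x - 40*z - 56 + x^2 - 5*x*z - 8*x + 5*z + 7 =x^2 - 5*x*z - 35*z - 49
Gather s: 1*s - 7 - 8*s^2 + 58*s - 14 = -8*s^2 + 59*s - 21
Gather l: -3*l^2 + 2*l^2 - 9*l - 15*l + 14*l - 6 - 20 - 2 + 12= -l^2 - 10*l - 16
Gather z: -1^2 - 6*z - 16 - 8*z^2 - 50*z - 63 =-8*z^2 - 56*z - 80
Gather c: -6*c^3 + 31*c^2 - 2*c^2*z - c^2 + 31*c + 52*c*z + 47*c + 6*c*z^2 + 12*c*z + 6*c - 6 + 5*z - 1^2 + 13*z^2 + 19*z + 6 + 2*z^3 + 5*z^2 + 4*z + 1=-6*c^3 + c^2*(30 - 2*z) + c*(6*z^2 + 64*z + 84) + 2*z^3 + 18*z^2 + 28*z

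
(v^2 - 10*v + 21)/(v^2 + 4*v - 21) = (v - 7)/(v + 7)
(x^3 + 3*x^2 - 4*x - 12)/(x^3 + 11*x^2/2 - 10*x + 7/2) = 2*(x^3 + 3*x^2 - 4*x - 12)/(2*x^3 + 11*x^2 - 20*x + 7)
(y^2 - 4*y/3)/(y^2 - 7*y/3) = (3*y - 4)/(3*y - 7)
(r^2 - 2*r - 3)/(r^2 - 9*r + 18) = (r + 1)/(r - 6)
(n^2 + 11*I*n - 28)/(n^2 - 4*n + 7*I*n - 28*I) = (n + 4*I)/(n - 4)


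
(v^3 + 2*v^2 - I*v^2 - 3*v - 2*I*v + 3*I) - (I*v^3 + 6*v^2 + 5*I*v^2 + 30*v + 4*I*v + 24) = v^3 - I*v^3 - 4*v^2 - 6*I*v^2 - 33*v - 6*I*v - 24 + 3*I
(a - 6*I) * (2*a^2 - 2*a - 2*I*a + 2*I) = 2*a^3 - 2*a^2 - 14*I*a^2 - 12*a + 14*I*a + 12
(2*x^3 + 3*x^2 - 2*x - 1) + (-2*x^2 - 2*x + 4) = 2*x^3 + x^2 - 4*x + 3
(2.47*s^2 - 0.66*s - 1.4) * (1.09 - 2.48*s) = -6.1256*s^3 + 4.3291*s^2 + 2.7526*s - 1.526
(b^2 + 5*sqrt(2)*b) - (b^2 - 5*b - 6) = 5*b + 5*sqrt(2)*b + 6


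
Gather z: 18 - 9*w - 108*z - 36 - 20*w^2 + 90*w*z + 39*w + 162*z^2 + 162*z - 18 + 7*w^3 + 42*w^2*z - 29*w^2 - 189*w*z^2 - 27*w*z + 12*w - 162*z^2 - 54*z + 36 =7*w^3 - 49*w^2 - 189*w*z^2 + 42*w + z*(42*w^2 + 63*w)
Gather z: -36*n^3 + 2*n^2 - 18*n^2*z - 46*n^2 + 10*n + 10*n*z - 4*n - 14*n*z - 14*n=-36*n^3 - 44*n^2 - 8*n + z*(-18*n^2 - 4*n)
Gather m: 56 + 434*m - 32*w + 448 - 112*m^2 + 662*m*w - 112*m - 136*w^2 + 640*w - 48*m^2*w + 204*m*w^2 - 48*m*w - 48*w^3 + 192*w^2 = m^2*(-48*w - 112) + m*(204*w^2 + 614*w + 322) - 48*w^3 + 56*w^2 + 608*w + 504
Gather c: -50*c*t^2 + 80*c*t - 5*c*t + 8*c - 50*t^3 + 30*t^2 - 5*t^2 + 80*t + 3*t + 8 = c*(-50*t^2 + 75*t + 8) - 50*t^3 + 25*t^2 + 83*t + 8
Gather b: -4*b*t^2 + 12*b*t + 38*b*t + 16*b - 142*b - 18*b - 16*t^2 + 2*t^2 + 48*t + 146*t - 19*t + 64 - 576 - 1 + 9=b*(-4*t^2 + 50*t - 144) - 14*t^2 + 175*t - 504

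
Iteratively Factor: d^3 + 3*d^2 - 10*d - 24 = (d + 2)*(d^2 + d - 12) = (d - 3)*(d + 2)*(d + 4)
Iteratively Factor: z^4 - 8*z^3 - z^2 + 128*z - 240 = (z - 3)*(z^3 - 5*z^2 - 16*z + 80) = (z - 4)*(z - 3)*(z^2 - z - 20) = (z - 4)*(z - 3)*(z + 4)*(z - 5)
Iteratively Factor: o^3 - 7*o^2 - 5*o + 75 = (o + 3)*(o^2 - 10*o + 25) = (o - 5)*(o + 3)*(o - 5)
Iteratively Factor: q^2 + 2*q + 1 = (q + 1)*(q + 1)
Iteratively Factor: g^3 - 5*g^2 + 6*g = (g - 2)*(g^2 - 3*g) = g*(g - 2)*(g - 3)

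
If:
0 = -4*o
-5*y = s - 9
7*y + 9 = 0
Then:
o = 0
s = 108/7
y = -9/7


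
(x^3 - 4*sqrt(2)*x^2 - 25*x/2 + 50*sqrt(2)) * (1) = x^3 - 4*sqrt(2)*x^2 - 25*x/2 + 50*sqrt(2)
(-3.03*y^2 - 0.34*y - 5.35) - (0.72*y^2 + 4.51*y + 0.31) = -3.75*y^2 - 4.85*y - 5.66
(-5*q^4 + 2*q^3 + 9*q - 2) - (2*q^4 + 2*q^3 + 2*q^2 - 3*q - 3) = -7*q^4 - 2*q^2 + 12*q + 1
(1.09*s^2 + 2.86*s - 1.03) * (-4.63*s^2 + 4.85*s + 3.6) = -5.0467*s^4 - 7.9553*s^3 + 22.5639*s^2 + 5.3005*s - 3.708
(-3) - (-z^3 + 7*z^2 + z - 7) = z^3 - 7*z^2 - z + 4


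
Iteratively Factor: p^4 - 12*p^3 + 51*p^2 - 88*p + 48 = (p - 4)*(p^3 - 8*p^2 + 19*p - 12) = (p - 4)^2*(p^2 - 4*p + 3) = (p - 4)^2*(p - 1)*(p - 3)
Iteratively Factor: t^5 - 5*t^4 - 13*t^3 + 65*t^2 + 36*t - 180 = (t - 2)*(t^4 - 3*t^3 - 19*t^2 + 27*t + 90) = (t - 2)*(t + 3)*(t^3 - 6*t^2 - t + 30) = (t - 2)*(t + 2)*(t + 3)*(t^2 - 8*t + 15) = (t - 5)*(t - 2)*(t + 2)*(t + 3)*(t - 3)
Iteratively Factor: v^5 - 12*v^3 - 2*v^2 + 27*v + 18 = (v - 2)*(v^4 + 2*v^3 - 8*v^2 - 18*v - 9) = (v - 2)*(v + 1)*(v^3 + v^2 - 9*v - 9) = (v - 3)*(v - 2)*(v + 1)*(v^2 + 4*v + 3) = (v - 3)*(v - 2)*(v + 1)^2*(v + 3)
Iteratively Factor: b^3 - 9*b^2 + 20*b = (b - 4)*(b^2 - 5*b) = b*(b - 4)*(b - 5)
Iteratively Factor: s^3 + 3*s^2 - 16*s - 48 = (s + 3)*(s^2 - 16) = (s + 3)*(s + 4)*(s - 4)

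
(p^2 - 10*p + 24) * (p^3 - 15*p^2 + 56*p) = p^5 - 25*p^4 + 230*p^3 - 920*p^2 + 1344*p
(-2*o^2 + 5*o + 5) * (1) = -2*o^2 + 5*o + 5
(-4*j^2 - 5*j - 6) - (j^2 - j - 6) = -5*j^2 - 4*j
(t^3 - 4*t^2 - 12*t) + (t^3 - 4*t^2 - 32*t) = 2*t^3 - 8*t^2 - 44*t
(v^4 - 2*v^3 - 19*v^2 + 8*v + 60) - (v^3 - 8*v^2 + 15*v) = v^4 - 3*v^3 - 11*v^2 - 7*v + 60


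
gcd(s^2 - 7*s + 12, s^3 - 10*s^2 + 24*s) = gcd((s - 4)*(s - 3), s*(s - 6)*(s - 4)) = s - 4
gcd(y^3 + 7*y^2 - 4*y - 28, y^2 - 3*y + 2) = y - 2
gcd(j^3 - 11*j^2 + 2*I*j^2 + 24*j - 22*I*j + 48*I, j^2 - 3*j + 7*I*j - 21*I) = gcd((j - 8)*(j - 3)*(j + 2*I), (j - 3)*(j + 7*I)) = j - 3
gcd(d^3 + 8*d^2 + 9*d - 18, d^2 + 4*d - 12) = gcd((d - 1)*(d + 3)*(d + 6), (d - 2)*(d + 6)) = d + 6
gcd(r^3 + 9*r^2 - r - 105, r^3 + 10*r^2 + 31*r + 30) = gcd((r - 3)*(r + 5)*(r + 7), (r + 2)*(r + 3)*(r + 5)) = r + 5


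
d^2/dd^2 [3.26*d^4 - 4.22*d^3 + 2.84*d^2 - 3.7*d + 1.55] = 39.12*d^2 - 25.32*d + 5.68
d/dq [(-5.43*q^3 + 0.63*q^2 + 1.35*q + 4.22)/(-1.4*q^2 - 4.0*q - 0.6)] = (7.602*q^4 + 43.44*q^3 + 9.144*q^2 + 11.06*q + 16.07)/(1.96*q^4 + 11.2*q^3 + 17.68*q^2 + 4.8*q + 0.36)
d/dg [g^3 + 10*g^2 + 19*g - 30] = 3*g^2 + 20*g + 19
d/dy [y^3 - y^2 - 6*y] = 3*y^2 - 2*y - 6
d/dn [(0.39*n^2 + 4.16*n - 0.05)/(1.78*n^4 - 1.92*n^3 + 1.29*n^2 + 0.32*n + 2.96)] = (-1.3884*n^5 - 21.4656*n^4 + 16.3304*n^3 - 5.5296*n^2 + 2.4378*n + 12.3296)/(3.1684*n^8 - 6.8352*n^7 + 8.2788*n^6 - 3.8144*n^5 + 10.9729*n^4 - 10.5408*n^3 + 7.7392*n^2 + 1.8944*n + 8.7616)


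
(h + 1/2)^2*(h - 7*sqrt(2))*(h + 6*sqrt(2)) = h^4 - sqrt(2)*h^3 + h^3 - 335*h^2/4 - sqrt(2)*h^2 - 84*h - sqrt(2)*h/4 - 21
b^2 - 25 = (b - 5)*(b + 5)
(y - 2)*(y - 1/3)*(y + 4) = y^3 + 5*y^2/3 - 26*y/3 + 8/3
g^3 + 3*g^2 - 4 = (g - 1)*(g + 2)^2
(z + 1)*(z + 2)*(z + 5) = z^3 + 8*z^2 + 17*z + 10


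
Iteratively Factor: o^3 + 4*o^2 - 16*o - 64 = (o - 4)*(o^2 + 8*o + 16) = (o - 4)*(o + 4)*(o + 4)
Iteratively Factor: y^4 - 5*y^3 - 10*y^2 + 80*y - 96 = (y + 4)*(y^3 - 9*y^2 + 26*y - 24) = (y - 4)*(y + 4)*(y^2 - 5*y + 6) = (y - 4)*(y - 2)*(y + 4)*(y - 3)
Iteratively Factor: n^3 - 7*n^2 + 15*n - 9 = (n - 3)*(n^2 - 4*n + 3) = (n - 3)^2*(n - 1)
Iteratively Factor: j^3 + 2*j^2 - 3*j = (j - 1)*(j^2 + 3*j) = (j - 1)*(j + 3)*(j)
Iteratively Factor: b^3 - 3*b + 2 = (b + 2)*(b^2 - 2*b + 1) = (b - 1)*(b + 2)*(b - 1)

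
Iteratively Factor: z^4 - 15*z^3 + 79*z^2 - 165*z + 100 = (z - 1)*(z^3 - 14*z^2 + 65*z - 100) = (z - 5)*(z - 1)*(z^2 - 9*z + 20) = (z - 5)^2*(z - 1)*(z - 4)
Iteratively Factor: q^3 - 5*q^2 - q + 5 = (q + 1)*(q^2 - 6*q + 5) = (q - 1)*(q + 1)*(q - 5)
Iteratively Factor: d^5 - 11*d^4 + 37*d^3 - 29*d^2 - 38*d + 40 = (d - 4)*(d^4 - 7*d^3 + 9*d^2 + 7*d - 10) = (d - 4)*(d - 1)*(d^3 - 6*d^2 + 3*d + 10) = (d - 5)*(d - 4)*(d - 1)*(d^2 - d - 2) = (d - 5)*(d - 4)*(d - 1)*(d + 1)*(d - 2)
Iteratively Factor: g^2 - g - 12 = (g - 4)*(g + 3)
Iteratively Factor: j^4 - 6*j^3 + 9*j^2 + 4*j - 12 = (j - 2)*(j^3 - 4*j^2 + j + 6) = (j - 3)*(j - 2)*(j^2 - j - 2) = (j - 3)*(j - 2)^2*(j + 1)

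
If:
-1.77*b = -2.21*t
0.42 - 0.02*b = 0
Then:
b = 21.00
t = 16.82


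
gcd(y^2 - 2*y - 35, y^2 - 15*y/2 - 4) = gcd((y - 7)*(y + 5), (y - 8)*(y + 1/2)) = 1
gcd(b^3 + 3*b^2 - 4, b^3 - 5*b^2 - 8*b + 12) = b^2 + b - 2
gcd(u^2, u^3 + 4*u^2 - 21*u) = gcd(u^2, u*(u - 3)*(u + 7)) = u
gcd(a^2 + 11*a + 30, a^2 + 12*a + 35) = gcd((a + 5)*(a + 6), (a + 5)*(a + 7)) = a + 5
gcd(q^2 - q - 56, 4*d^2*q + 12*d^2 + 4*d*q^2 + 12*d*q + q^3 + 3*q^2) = 1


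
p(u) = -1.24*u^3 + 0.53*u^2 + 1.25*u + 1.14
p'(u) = -3.72*u^2 + 1.06*u + 1.25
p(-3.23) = 44.42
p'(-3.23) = -40.98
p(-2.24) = 14.94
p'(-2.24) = -19.79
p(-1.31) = 3.20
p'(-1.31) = -6.52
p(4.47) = -93.43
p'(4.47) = -68.34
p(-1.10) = 2.06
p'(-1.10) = -4.42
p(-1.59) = 5.48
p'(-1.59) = -9.84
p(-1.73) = 6.98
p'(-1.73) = -11.72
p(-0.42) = 0.80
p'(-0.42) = 0.15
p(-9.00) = 936.78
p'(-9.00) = -309.61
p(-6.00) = 280.56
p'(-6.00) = -139.03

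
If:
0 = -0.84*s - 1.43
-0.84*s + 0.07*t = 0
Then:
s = -1.70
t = -20.43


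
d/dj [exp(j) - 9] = exp(j)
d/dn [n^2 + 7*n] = 2*n + 7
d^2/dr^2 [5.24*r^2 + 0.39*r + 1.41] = 10.4800000000000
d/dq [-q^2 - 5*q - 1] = -2*q - 5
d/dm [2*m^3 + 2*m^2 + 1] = 2*m*(3*m + 2)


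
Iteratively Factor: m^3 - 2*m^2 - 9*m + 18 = (m - 2)*(m^2 - 9) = (m - 2)*(m + 3)*(m - 3)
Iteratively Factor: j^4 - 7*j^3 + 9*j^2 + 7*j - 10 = (j - 1)*(j^3 - 6*j^2 + 3*j + 10) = (j - 2)*(j - 1)*(j^2 - 4*j - 5) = (j - 2)*(j - 1)*(j + 1)*(j - 5)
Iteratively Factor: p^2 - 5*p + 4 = (p - 1)*(p - 4)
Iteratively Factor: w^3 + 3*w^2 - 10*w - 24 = (w + 4)*(w^2 - w - 6) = (w + 2)*(w + 4)*(w - 3)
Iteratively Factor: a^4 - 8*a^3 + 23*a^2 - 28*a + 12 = (a - 1)*(a^3 - 7*a^2 + 16*a - 12) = (a - 2)*(a - 1)*(a^2 - 5*a + 6) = (a - 3)*(a - 2)*(a - 1)*(a - 2)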